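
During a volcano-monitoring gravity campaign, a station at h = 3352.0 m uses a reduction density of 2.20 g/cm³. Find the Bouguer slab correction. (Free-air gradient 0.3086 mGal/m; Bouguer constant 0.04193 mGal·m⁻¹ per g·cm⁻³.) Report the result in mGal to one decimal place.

309.2

Bouguer slab correction = 0.04193 × 2.20 × 3352.0 = 309.2 mGal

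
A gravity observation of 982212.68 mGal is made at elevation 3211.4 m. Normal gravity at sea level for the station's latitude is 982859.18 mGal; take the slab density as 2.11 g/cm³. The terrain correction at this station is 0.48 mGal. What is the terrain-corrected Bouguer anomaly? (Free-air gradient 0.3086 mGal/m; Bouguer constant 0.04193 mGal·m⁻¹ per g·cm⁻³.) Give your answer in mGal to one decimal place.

Free-air correction = 0.3086 × 3211.4 = 991.04 mGal
Free-air anomaly = 982212.68 − 982859.18 + (991.04) = 344.54 mGal
Bouguer slab correction = 0.04193 × 2.11 × 3211.4 = 284.12 mGal
Simple Bouguer anomaly = 344.54 − (284.12) = 60.42 mGal
Complete Bouguer anomaly = 60.42 + 0.48 = 60.90 mGal

60.9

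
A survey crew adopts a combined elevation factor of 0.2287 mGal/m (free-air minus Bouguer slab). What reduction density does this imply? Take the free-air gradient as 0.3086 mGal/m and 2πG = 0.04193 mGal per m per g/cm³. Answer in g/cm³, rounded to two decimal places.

0.2287 = 0.3086 − 0.04193 × ρ
ρ = (0.3086 − 0.2287) / 0.04193 = 1.91 g/cm³

1.91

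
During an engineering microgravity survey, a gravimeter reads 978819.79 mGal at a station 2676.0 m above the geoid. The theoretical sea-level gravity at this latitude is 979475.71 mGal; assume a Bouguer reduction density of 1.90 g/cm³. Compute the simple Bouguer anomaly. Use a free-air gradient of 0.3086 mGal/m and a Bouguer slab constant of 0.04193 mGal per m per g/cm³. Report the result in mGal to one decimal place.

-43.3

Free-air correction = 0.3086 × 2676.0 = 825.81 mGal
Free-air anomaly = 978819.79 − 979475.71 + (825.81) = 169.89 mGal
Bouguer slab correction = 0.04193 × 1.90 × 2676.0 = 213.19 mGal
Simple Bouguer anomaly = 169.89 − (213.19) = -43.30 mGal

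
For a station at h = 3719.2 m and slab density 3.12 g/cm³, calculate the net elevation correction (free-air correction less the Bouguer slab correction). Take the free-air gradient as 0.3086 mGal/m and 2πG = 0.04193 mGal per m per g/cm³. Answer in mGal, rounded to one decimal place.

Combined gradient = 0.3086 − 0.04193 × 3.12 = 0.1777784 mGal/m
Combined elevation correction = 0.1777784 × 3719.2 = 661.2 mGal

661.2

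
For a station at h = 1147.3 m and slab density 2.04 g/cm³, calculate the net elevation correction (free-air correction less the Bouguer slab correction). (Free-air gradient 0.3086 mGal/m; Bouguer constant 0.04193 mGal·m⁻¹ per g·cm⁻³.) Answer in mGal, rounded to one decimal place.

255.9

Combined gradient = 0.3086 − 0.04193 × 2.04 = 0.2230628 mGal/m
Combined elevation correction = 0.2230628 × 1147.3 = 255.9 mGal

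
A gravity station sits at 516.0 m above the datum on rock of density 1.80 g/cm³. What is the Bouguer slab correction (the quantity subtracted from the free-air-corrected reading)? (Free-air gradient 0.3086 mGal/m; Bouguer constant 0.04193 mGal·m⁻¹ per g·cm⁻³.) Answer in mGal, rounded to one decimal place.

38.9

Bouguer slab correction = 0.04193 × 1.80 × 516.0 = 38.9 mGal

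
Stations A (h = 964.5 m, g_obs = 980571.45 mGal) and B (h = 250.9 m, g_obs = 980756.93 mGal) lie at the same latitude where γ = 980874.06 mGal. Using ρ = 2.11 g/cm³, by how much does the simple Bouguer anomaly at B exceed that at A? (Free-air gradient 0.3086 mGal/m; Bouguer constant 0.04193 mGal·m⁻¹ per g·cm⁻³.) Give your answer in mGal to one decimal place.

28.4

Δg_SB(A) = 980571.45 − 980874.06 + 0.3086×964.5 − 0.04193×2.11×964.5 = -90.30 mGal
Δg_SB(B) = 980756.93 − 980874.06 + 0.3086×250.9 − 0.04193×2.11×250.9 = -61.90 mGal
Difference = -61.90 − (-90.30) = 28.40 mGal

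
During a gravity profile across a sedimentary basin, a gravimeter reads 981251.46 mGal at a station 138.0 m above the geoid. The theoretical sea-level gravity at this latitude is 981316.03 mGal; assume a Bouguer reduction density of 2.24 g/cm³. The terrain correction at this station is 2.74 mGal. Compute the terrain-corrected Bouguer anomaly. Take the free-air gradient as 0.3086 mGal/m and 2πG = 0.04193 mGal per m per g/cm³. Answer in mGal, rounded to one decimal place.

Free-air correction = 0.3086 × 138.0 = 42.59 mGal
Free-air anomaly = 981251.46 − 981316.03 + (42.59) = -21.98 mGal
Bouguer slab correction = 0.04193 × 2.24 × 138.0 = 12.96 mGal
Simple Bouguer anomaly = -21.98 − (12.96) = -34.94 mGal
Complete Bouguer anomaly = -34.94 + 2.74 = -32.20 mGal

-32.2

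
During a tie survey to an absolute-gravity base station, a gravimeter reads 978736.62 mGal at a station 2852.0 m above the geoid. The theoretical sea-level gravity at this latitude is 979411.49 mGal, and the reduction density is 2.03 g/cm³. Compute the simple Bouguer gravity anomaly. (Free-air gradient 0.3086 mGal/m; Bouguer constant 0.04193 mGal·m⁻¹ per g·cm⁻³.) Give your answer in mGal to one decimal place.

-37.5

Free-air correction = 0.3086 × 2852.0 = 880.13 mGal
Free-air anomaly = 978736.62 − 979411.49 + (880.13) = 205.26 mGal
Bouguer slab correction = 0.04193 × 2.03 × 2852.0 = 242.76 mGal
Simple Bouguer anomaly = 205.26 − (242.76) = -37.50 mGal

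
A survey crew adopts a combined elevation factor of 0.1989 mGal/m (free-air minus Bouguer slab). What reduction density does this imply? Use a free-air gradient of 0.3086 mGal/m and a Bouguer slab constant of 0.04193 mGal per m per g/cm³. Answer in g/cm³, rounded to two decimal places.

0.1989 = 0.3086 − 0.04193 × ρ
ρ = (0.3086 − 0.1989) / 0.04193 = 2.62 g/cm³

2.62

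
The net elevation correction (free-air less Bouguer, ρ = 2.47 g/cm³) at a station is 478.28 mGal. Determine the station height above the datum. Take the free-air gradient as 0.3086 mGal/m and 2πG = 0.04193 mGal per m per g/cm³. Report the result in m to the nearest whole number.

Combined gradient = 0.3086 − 0.04193 × 2.47 = 0.2050329 mGal/m
h = 478.28 / 0.2050329 = 2332.70 m

2333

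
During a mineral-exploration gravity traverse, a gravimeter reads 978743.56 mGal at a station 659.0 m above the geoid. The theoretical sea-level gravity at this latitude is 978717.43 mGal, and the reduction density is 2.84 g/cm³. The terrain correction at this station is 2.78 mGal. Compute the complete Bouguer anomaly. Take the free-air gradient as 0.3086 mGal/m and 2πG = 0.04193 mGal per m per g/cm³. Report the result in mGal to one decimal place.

153.8

Free-air correction = 0.3086 × 659.0 = 203.37 mGal
Free-air anomaly = 978743.56 − 978717.43 + (203.37) = 229.50 mGal
Bouguer slab correction = 0.04193 × 2.84 × 659.0 = 78.47 mGal
Simple Bouguer anomaly = 229.50 − (78.47) = 151.03 mGal
Complete Bouguer anomaly = 151.03 + 2.78 = 153.81 mGal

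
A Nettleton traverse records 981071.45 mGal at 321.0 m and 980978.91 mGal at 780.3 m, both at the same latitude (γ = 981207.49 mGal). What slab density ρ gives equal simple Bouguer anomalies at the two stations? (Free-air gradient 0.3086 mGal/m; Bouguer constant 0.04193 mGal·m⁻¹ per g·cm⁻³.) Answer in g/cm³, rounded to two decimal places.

2.55

Δg_obs = 980978.91 − 981071.45 = -92.54 mGal over Δh = 780.3 − 321.0 = 459.3 m
Equal Bouguer anomalies ⇒ Δg_obs + (0.3086 − 0.04193ρ)·Δh = 0
0.3086 − 0.04193ρ = −Δg_obs/Δh = 0.20148
ρ = (0.3086 − 0.20148) / 0.04193 = 2.55 g/cm³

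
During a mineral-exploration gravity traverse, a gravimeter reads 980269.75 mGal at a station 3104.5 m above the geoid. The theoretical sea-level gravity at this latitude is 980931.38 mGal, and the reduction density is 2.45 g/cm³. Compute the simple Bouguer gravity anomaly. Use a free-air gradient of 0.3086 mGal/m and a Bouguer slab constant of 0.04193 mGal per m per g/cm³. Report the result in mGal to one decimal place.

-22.5

Free-air correction = 0.3086 × 3104.5 = 958.05 mGal
Free-air anomaly = 980269.75 − 980931.38 + (958.05) = 296.42 mGal
Bouguer slab correction = 0.04193 × 2.45 × 3104.5 = 318.92 mGal
Simple Bouguer anomaly = 296.42 − (318.92) = -22.50 mGal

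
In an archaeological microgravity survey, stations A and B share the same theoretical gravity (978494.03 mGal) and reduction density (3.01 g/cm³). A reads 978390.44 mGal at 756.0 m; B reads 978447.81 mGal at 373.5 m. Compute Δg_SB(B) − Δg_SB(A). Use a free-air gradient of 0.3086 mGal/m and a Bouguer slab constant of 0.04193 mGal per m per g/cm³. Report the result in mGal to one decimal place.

-12.4

Δg_SB(A) = 978390.44 − 978494.03 + 0.3086×756.0 − 0.04193×3.01×756.0 = 34.30 mGal
Δg_SB(B) = 978447.81 − 978494.03 + 0.3086×373.5 − 0.04193×3.01×373.5 = 21.90 mGal
Difference = 21.90 − (34.30) = -12.40 mGal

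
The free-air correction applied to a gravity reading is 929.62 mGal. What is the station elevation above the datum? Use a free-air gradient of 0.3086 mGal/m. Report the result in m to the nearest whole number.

3012

h = 929.62 / 0.3086 = 3012.38 m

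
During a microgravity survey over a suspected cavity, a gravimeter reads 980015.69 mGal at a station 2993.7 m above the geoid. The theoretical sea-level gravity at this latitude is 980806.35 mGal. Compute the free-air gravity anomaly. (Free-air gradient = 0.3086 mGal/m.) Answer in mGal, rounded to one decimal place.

Free-air correction = 0.3086 × 2993.7 = 923.86 mGal
Free-air anomaly = 980015.69 − 980806.35 + (923.86) = 133.20 mGal

133.2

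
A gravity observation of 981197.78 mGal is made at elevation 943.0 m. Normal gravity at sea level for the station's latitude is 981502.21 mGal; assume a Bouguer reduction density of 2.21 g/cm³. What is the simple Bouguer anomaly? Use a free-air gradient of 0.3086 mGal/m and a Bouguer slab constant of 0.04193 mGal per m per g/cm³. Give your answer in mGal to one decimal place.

Free-air correction = 0.3086 × 943.0 = 291.01 mGal
Free-air anomaly = 981197.78 − 981502.21 + (291.01) = -13.42 mGal
Bouguer slab correction = 0.04193 × 2.21 × 943.0 = 87.38 mGal
Simple Bouguer anomaly = -13.42 − (87.38) = -100.80 mGal

-100.8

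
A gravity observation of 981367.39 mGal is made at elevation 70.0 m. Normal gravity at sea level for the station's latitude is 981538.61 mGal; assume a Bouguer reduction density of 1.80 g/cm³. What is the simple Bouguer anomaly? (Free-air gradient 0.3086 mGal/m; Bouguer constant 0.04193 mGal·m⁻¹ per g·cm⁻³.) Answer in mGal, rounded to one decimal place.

-154.9

Free-air correction = 0.3086 × 70.0 = 21.60 mGal
Free-air anomaly = 981367.39 − 981538.61 + (21.60) = -149.62 mGal
Bouguer slab correction = 0.04193 × 1.80 × 70.0 = 5.28 mGal
Simple Bouguer anomaly = -149.62 − (5.28) = -154.90 mGal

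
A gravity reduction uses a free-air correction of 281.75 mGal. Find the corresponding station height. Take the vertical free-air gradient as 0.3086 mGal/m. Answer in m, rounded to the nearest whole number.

913

h = 281.75 / 0.3086 = 912.99 m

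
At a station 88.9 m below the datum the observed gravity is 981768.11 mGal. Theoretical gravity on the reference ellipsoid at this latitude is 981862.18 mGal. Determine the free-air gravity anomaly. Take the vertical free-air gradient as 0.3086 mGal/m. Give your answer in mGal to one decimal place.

-121.5

Free-air correction = 0.3086 × -88.9 = -27.43 mGal
Free-air anomaly = 981768.11 − 981862.18 + (-27.43) = -121.50 mGal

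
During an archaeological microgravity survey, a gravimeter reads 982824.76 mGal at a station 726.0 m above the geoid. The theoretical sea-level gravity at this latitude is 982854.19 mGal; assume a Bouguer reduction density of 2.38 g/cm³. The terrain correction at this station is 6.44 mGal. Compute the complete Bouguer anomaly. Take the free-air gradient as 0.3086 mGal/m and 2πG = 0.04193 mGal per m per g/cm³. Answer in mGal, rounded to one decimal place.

Free-air correction = 0.3086 × 726.0 = 224.04 mGal
Free-air anomaly = 982824.76 − 982854.19 + (224.04) = 194.61 mGal
Bouguer slab correction = 0.04193 × 2.38 × 726.0 = 72.45 mGal
Simple Bouguer anomaly = 194.61 − (72.45) = 122.16 mGal
Complete Bouguer anomaly = 122.16 + 6.44 = 128.60 mGal

128.6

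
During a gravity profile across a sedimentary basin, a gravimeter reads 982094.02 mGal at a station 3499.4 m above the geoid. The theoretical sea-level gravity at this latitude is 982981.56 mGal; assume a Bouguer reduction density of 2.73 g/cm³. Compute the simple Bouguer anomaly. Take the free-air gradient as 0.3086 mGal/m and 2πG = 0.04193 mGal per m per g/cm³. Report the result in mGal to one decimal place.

-208.2

Free-air correction = 0.3086 × 3499.4 = 1079.91 mGal
Free-air anomaly = 982094.02 − 982981.56 + (1079.91) = 192.37 mGal
Bouguer slab correction = 0.04193 × 2.73 × 3499.4 = 400.57 mGal
Simple Bouguer anomaly = 192.37 − (400.57) = -208.20 mGal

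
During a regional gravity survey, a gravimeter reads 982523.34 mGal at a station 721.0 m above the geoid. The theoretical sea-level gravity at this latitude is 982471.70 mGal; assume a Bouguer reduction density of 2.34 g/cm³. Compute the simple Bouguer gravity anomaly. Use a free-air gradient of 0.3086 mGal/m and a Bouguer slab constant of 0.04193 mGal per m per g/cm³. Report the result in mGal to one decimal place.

203.4

Free-air correction = 0.3086 × 721.0 = 222.50 mGal
Free-air anomaly = 982523.34 − 982471.70 + (222.50) = 274.14 mGal
Bouguer slab correction = 0.04193 × 2.34 × 721.0 = 70.74 mGal
Simple Bouguer anomaly = 274.14 − (70.74) = 203.40 mGal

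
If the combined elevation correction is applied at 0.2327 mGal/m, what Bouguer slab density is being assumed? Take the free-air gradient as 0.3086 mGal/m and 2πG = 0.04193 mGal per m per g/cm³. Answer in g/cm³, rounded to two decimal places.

0.2327 = 0.3086 − 0.04193 × ρ
ρ = (0.3086 − 0.2327) / 0.04193 = 1.81 g/cm³

1.81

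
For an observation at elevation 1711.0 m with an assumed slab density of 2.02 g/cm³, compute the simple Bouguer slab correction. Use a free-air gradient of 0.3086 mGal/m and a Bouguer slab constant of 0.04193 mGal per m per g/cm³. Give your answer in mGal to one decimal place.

Bouguer slab correction = 0.04193 × 2.02 × 1711.0 = 144.9 mGal

144.9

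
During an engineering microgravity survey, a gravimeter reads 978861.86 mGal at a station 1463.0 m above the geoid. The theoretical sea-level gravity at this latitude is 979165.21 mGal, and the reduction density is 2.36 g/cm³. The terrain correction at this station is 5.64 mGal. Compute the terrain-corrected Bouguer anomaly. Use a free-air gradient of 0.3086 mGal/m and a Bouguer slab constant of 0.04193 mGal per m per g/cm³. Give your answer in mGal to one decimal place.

9.0

Free-air correction = 0.3086 × 1463.0 = 451.48 mGal
Free-air anomaly = 978861.86 − 979165.21 + (451.48) = 148.13 mGal
Bouguer slab correction = 0.04193 × 2.36 × 1463.0 = 144.77 mGal
Simple Bouguer anomaly = 148.13 − (144.77) = 3.36 mGal
Complete Bouguer anomaly = 3.36 + 5.64 = 9.00 mGal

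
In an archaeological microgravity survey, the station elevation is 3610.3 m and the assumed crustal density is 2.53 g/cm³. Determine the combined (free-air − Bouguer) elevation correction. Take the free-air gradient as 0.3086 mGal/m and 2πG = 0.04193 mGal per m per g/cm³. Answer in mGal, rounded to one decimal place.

Combined gradient = 0.3086 − 0.04193 × 2.53 = 0.2025171 mGal/m
Combined elevation correction = 0.2025171 × 3610.3 = 731.1 mGal

731.1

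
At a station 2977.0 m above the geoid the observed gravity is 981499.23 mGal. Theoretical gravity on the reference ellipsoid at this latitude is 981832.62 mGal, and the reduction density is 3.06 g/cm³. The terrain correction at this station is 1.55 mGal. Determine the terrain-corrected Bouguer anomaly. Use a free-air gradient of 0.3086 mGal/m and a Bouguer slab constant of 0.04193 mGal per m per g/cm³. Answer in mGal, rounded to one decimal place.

204.9

Free-air correction = 0.3086 × 2977.0 = 918.70 mGal
Free-air anomaly = 981499.23 − 981832.62 + (918.70) = 585.31 mGal
Bouguer slab correction = 0.04193 × 3.06 × 2977.0 = 381.97 mGal
Simple Bouguer anomaly = 585.31 − (381.97) = 203.34 mGal
Complete Bouguer anomaly = 203.34 + 1.55 = 204.89 mGal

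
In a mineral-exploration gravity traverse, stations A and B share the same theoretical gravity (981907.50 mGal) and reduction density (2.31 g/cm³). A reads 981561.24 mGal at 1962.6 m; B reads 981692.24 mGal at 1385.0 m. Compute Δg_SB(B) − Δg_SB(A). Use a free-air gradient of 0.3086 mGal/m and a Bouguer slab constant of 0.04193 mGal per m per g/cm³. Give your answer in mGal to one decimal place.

Δg_SB(A) = 981561.24 − 981907.50 + 0.3086×1962.6 − 0.04193×2.31×1962.6 = 69.30 mGal
Δg_SB(B) = 981692.24 − 981907.50 + 0.3086×1385.0 − 0.04193×2.31×1385.0 = 78.00 mGal
Difference = 78.00 − (69.30) = 8.70 mGal

8.7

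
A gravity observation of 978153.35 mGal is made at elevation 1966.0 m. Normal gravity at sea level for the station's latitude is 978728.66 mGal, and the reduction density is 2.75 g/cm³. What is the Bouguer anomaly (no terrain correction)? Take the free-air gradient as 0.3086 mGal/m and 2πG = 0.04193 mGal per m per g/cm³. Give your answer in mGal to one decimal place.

-195.3

Free-air correction = 0.3086 × 1966.0 = 606.71 mGal
Free-air anomaly = 978153.35 − 978728.66 + (606.71) = 31.40 mGal
Bouguer slab correction = 0.04193 × 2.75 × 1966.0 = 226.69 mGal
Simple Bouguer anomaly = 31.40 − (226.69) = -195.29 mGal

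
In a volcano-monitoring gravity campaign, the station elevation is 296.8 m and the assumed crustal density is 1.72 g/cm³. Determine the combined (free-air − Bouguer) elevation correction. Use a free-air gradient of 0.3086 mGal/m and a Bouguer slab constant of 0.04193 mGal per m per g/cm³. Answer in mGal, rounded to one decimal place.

70.2

Combined gradient = 0.3086 − 0.04193 × 1.72 = 0.2364804 mGal/m
Combined elevation correction = 0.2364804 × 296.8 = 70.2 mGal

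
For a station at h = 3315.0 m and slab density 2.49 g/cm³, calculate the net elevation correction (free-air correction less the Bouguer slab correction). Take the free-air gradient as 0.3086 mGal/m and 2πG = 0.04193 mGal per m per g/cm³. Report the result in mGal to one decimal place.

Combined gradient = 0.3086 − 0.04193 × 2.49 = 0.2041943 mGal/m
Combined elevation correction = 0.2041943 × 3315.0 = 676.9 mGal

676.9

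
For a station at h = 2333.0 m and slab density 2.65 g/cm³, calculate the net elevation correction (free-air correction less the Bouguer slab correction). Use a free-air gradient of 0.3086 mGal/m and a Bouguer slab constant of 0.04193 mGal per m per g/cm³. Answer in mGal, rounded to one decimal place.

460.7

Combined gradient = 0.3086 − 0.04193 × 2.65 = 0.1974855 mGal/m
Combined elevation correction = 0.1974855 × 2333.0 = 460.7 mGal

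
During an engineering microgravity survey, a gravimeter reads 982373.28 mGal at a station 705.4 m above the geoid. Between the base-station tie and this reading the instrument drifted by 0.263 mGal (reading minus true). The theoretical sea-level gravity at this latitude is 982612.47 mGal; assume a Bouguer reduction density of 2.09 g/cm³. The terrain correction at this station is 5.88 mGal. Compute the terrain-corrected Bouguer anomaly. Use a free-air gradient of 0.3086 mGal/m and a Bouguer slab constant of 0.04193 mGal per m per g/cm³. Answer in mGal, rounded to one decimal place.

-77.7

Drift-corrected reading = 982373.28 − (0.263) = 982373.017 mGal
Free-air correction = 0.3086 × 705.4 = 217.69 mGal
Free-air anomaly = 982373.017 − 982612.47 + (217.69) = -21.763 mGal
Bouguer slab correction = 0.04193 × 2.09 × 705.4 = 61.82 mGal
Simple Bouguer anomaly = -21.763 − (61.82) = -83.583 mGal
Complete Bouguer anomaly = -83.583 + 5.88 = -77.703 mGal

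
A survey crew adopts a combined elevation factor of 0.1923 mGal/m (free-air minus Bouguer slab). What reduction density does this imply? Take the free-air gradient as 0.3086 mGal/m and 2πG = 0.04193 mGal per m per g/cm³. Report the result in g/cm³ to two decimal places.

2.77

0.1923 = 0.3086 − 0.04193 × ρ
ρ = (0.3086 − 0.1923) / 0.04193 = 2.77 g/cm³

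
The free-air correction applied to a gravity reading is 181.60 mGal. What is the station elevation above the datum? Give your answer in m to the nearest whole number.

588

h = 181.60 / 0.3086 = 588.46 m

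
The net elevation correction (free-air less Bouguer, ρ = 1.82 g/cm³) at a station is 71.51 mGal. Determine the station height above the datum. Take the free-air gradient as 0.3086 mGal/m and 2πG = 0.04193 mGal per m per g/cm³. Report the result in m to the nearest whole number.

308

Combined gradient = 0.3086 − 0.04193 × 1.82 = 0.2322874 mGal/m
h = 71.51 / 0.2322874 = 307.85 m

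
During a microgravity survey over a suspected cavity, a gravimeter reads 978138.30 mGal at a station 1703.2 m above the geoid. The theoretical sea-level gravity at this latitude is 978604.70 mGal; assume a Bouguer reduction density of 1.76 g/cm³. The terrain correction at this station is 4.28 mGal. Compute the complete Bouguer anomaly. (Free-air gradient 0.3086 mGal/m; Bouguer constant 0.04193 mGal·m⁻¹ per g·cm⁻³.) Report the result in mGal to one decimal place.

-62.2

Free-air correction = 0.3086 × 1703.2 = 525.61 mGal
Free-air anomaly = 978138.30 − 978604.70 + (525.61) = 59.21 mGal
Bouguer slab correction = 0.04193 × 1.76 × 1703.2 = 125.69 mGal
Simple Bouguer anomaly = 59.21 − (125.69) = -66.48 mGal
Complete Bouguer anomaly = -66.48 + 4.28 = -62.20 mGal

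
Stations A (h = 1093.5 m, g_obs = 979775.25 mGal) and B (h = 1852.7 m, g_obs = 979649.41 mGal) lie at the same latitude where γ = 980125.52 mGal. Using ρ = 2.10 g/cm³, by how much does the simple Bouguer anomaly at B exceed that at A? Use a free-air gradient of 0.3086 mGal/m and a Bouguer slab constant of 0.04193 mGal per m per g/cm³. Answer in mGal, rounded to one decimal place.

Δg_SB(A) = 979775.25 − 980125.52 + 0.3086×1093.5 − 0.04193×2.10×1093.5 = -109.10 mGal
Δg_SB(B) = 979649.41 − 980125.52 + 0.3086×1852.7 − 0.04193×2.10×1852.7 = -67.50 mGal
Difference = -67.50 − (-109.10) = 41.60 mGal

41.6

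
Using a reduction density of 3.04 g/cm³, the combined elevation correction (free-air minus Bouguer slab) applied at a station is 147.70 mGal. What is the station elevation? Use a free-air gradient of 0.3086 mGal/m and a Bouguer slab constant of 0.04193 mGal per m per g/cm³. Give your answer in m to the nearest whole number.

815

Combined gradient = 0.3086 − 0.04193 × 3.04 = 0.1811328 mGal/m
h = 147.70 / 0.1811328 = 815.42 m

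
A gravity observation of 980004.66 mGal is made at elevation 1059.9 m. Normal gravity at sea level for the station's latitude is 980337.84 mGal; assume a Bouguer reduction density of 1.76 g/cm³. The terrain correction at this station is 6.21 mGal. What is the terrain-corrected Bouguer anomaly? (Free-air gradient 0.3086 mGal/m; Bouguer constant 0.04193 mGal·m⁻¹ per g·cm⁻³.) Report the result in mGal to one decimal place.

Free-air correction = 0.3086 × 1059.9 = 327.09 mGal
Free-air anomaly = 980004.66 − 980337.84 + (327.09) = -6.09 mGal
Bouguer slab correction = 0.04193 × 1.76 × 1059.9 = 78.22 mGal
Simple Bouguer anomaly = -6.09 − (78.22) = -84.31 mGal
Complete Bouguer anomaly = -84.31 + 6.21 = -78.10 mGal

-78.1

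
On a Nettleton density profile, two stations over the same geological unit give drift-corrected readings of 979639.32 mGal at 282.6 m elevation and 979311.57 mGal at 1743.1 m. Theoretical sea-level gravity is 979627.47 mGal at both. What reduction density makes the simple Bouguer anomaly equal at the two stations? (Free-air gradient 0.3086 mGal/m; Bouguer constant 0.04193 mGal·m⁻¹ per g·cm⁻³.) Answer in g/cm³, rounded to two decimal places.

2.01

Δg_obs = 979311.57 − 979639.32 = -327.75 mGal over Δh = 1743.1 − 282.6 = 1460.5 m
Equal Bouguer anomalies ⇒ Δg_obs + (0.3086 − 0.04193ρ)·Δh = 0
0.3086 − 0.04193ρ = −Δg_obs/Δh = 0.22441
ρ = (0.3086 − 0.22441) / 0.04193 = 2.01 g/cm³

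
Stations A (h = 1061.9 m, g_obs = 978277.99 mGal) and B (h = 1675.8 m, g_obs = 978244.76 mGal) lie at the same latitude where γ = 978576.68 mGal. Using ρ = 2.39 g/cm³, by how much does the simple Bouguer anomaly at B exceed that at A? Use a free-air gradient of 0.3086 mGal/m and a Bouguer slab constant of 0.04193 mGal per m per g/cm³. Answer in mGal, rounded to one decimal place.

94.7

Δg_SB(A) = 978277.99 − 978576.68 + 0.3086×1061.9 − 0.04193×2.39×1061.9 = -77.40 mGal
Δg_SB(B) = 978244.76 − 978576.68 + 0.3086×1675.8 − 0.04193×2.39×1675.8 = 17.30 mGal
Difference = 17.30 − (-77.40) = 94.70 mGal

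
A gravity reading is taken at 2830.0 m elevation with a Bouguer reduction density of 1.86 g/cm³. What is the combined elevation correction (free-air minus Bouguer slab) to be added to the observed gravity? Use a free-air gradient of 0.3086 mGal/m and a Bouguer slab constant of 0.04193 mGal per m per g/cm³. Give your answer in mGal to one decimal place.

Combined gradient = 0.3086 − 0.04193 × 1.86 = 0.2306102 mGal/m
Combined elevation correction = 0.2306102 × 2830.0 = 652.6 mGal

652.6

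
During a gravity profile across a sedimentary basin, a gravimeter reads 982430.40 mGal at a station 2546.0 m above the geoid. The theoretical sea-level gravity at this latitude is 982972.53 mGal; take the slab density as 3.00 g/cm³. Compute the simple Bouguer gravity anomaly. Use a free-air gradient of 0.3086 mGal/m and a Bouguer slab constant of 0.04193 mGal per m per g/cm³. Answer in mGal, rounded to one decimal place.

Free-air correction = 0.3086 × 2546.0 = 785.70 mGal
Free-air anomaly = 982430.40 − 982972.53 + (785.70) = 243.57 mGal
Bouguer slab correction = 0.04193 × 3.00 × 2546.0 = 320.26 mGal
Simple Bouguer anomaly = 243.57 − (320.26) = -76.69 mGal

-76.7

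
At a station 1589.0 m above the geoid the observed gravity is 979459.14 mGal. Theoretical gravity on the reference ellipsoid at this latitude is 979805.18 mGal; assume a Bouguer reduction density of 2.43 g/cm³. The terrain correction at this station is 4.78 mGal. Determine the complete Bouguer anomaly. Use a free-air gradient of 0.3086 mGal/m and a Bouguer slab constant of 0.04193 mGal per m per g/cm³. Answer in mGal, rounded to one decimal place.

-12.8

Free-air correction = 0.3086 × 1589.0 = 490.37 mGal
Free-air anomaly = 979459.14 − 979805.18 + (490.37) = 144.33 mGal
Bouguer slab correction = 0.04193 × 2.43 × 1589.0 = 161.90 mGal
Simple Bouguer anomaly = 144.33 − (161.90) = -17.57 mGal
Complete Bouguer anomaly = -17.57 + 4.78 = -12.79 mGal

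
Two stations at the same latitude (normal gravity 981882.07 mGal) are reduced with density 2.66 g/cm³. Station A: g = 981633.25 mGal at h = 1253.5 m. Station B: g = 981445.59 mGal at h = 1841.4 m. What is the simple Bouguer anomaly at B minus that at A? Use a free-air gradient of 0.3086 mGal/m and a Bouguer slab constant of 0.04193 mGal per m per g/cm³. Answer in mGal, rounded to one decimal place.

Δg_SB(A) = 981633.25 − 981882.07 + 0.3086×1253.5 − 0.04193×2.66×1253.5 = -1.80 mGal
Δg_SB(B) = 981445.59 − 981882.07 + 0.3086×1841.4 − 0.04193×2.66×1841.4 = -73.60 mGal
Difference = -73.60 − (-1.80) = -71.80 mGal

-71.8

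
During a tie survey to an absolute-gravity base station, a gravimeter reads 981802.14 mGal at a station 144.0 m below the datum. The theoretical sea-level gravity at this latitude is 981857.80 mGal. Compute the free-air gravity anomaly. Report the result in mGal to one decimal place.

-100.1

Free-air correction = 0.3086 × -144.0 = -44.44 mGal
Free-air anomaly = 981802.14 − 981857.80 + (-44.44) = -100.10 mGal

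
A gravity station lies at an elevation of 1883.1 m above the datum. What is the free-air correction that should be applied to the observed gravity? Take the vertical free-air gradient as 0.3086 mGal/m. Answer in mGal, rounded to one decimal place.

Free-air correction = 0.3086 × 1883.1 = 581.1 mGal

581.1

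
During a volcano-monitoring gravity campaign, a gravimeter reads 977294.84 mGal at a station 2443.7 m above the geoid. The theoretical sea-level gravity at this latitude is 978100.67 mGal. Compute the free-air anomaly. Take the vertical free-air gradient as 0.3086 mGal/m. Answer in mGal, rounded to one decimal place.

-51.7

Free-air correction = 0.3086 × 2443.7 = 754.13 mGal
Free-air anomaly = 977294.84 − 978100.67 + (754.13) = -51.70 mGal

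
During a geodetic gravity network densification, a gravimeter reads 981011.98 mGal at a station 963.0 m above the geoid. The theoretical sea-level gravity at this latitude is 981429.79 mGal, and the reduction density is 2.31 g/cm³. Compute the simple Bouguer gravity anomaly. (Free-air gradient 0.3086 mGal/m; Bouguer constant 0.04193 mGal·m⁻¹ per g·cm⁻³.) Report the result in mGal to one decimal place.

-213.9

Free-air correction = 0.3086 × 963.0 = 297.18 mGal
Free-air anomaly = 981011.98 − 981429.79 + (297.18) = -120.63 mGal
Bouguer slab correction = 0.04193 × 2.31 × 963.0 = 93.27 mGal
Simple Bouguer anomaly = -120.63 − (93.27) = -213.90 mGal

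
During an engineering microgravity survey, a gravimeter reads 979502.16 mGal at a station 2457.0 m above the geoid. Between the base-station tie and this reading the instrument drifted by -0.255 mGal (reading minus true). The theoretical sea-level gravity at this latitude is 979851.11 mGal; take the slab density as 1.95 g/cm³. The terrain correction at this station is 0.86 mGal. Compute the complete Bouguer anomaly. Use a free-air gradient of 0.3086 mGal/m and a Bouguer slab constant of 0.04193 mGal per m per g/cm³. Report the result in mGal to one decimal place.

209.5

Drift-corrected reading = 979502.16 − (-0.255) = 979502.415 mGal
Free-air correction = 0.3086 × 2457.0 = 758.23 mGal
Free-air anomaly = 979502.415 − 979851.11 + (758.23) = 409.535 mGal
Bouguer slab correction = 0.04193 × 1.95 × 2457.0 = 200.89 mGal
Simple Bouguer anomaly = 409.535 − (200.89) = 208.645 mGal
Complete Bouguer anomaly = 208.645 + 0.86 = 209.505 mGal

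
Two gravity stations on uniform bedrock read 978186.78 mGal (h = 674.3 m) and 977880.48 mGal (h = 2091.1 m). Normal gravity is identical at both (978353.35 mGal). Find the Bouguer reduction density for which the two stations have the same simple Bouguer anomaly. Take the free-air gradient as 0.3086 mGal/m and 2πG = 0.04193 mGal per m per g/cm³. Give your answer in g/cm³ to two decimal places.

2.20

Δg_obs = 977880.48 − 978186.78 = -306.30 mGal over Δh = 2091.1 − 674.3 = 1416.8 m
Equal Bouguer anomalies ⇒ Δg_obs + (0.3086 − 0.04193ρ)·Δh = 0
0.3086 − 0.04193ρ = −Δg_obs/Δh = 0.21619
ρ = (0.3086 − 0.21619) / 0.04193 = 2.20 g/cm³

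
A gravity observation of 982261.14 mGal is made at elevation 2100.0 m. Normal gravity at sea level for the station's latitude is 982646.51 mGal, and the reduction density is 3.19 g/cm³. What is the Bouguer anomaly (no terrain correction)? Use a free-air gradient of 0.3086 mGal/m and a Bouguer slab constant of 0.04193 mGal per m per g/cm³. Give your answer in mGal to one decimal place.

-18.2

Free-air correction = 0.3086 × 2100.0 = 648.06 mGal
Free-air anomaly = 982261.14 − 982646.51 + (648.06) = 262.69 mGal
Bouguer slab correction = 0.04193 × 3.19 × 2100.0 = 280.89 mGal
Simple Bouguer anomaly = 262.69 − (280.89) = -18.20 mGal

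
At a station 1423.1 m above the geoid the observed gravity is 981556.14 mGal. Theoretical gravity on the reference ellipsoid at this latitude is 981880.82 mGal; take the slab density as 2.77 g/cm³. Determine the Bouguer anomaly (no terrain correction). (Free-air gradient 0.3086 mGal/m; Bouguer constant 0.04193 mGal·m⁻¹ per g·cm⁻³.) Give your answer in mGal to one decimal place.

-50.8

Free-air correction = 0.3086 × 1423.1 = 439.17 mGal
Free-air anomaly = 981556.14 − 981880.82 + (439.17) = 114.49 mGal
Bouguer slab correction = 0.04193 × 2.77 × 1423.1 = 165.29 mGal
Simple Bouguer anomaly = 114.49 − (165.29) = -50.80 mGal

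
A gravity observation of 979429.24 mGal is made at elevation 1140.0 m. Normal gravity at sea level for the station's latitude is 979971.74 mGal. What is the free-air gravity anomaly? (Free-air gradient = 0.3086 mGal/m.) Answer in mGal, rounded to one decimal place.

Free-air correction = 0.3086 × 1140.0 = 351.80 mGal
Free-air anomaly = 979429.24 − 979971.74 + (351.80) = -190.70 mGal

-190.7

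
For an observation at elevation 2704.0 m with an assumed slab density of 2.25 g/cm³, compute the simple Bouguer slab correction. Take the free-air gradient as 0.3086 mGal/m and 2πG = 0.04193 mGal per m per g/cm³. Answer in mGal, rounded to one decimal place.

Bouguer slab correction = 0.04193 × 2.25 × 2704.0 = 255.1 mGal

255.1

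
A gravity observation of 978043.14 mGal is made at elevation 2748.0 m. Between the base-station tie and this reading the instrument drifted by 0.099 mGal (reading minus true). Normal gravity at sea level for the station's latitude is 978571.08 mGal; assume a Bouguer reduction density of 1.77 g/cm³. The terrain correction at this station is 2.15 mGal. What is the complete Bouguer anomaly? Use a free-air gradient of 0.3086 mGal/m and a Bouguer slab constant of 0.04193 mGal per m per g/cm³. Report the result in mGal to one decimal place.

Drift-corrected reading = 978043.14 − (0.099) = 978043.041 mGal
Free-air correction = 0.3086 × 2748.0 = 848.03 mGal
Free-air anomaly = 978043.041 − 978571.08 + (848.03) = 319.991 mGal
Bouguer slab correction = 0.04193 × 1.77 × 2748.0 = 203.95 mGal
Simple Bouguer anomaly = 319.991 − (203.95) = 116.041 mGal
Complete Bouguer anomaly = 116.041 + 2.15 = 118.191 mGal

118.2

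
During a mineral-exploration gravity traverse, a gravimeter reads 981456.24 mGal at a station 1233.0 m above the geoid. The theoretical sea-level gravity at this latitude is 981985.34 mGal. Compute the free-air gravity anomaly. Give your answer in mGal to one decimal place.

Free-air correction = 0.3086 × 1233.0 = 380.50 mGal
Free-air anomaly = 981456.24 − 981985.34 + (380.50) = -148.60 mGal

-148.6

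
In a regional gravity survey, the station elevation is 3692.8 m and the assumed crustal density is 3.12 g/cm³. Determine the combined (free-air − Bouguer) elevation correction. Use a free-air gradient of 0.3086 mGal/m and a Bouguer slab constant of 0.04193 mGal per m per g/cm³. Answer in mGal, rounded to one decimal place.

656.5

Combined gradient = 0.3086 − 0.04193 × 3.12 = 0.1777784 mGal/m
Combined elevation correction = 0.1777784 × 3692.8 = 656.5 mGal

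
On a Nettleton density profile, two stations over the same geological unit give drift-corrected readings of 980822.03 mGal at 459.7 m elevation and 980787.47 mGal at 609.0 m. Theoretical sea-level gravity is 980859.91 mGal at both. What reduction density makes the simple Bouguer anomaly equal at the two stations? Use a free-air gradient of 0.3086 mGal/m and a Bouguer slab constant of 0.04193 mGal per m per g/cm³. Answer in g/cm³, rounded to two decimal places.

1.84

Δg_obs = 980787.47 − 980822.03 = -34.56 mGal over Δh = 609.0 − 459.7 = 149.3 m
Equal Bouguer anomalies ⇒ Δg_obs + (0.3086 − 0.04193ρ)·Δh = 0
0.3086 − 0.04193ρ = −Δg_obs/Δh = 0.23148
ρ = (0.3086 − 0.23148) / 0.04193 = 1.84 g/cm³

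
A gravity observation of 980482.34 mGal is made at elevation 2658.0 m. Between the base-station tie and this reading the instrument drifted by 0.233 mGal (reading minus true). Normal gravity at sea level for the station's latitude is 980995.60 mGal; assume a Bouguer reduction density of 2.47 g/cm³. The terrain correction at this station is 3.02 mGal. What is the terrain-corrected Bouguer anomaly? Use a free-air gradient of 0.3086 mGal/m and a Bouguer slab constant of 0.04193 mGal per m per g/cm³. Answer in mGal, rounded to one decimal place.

34.5

Drift-corrected reading = 980482.34 − (0.233) = 980482.107 mGal
Free-air correction = 0.3086 × 2658.0 = 820.26 mGal
Free-air anomaly = 980482.107 − 980995.60 + (820.26) = 306.767 mGal
Bouguer slab correction = 0.04193 × 2.47 × 2658.0 = 275.28 mGal
Simple Bouguer anomaly = 306.767 − (275.28) = 31.487 mGal
Complete Bouguer anomaly = 31.487 + 3.02 = 34.507 mGal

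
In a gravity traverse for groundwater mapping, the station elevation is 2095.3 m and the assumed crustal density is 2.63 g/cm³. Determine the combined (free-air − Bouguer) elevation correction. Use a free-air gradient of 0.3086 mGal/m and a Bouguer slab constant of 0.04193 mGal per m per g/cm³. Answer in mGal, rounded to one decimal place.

Combined gradient = 0.3086 − 0.04193 × 2.63 = 0.1983241 mGal/m
Combined elevation correction = 0.1983241 × 2095.3 = 415.5 mGal

415.5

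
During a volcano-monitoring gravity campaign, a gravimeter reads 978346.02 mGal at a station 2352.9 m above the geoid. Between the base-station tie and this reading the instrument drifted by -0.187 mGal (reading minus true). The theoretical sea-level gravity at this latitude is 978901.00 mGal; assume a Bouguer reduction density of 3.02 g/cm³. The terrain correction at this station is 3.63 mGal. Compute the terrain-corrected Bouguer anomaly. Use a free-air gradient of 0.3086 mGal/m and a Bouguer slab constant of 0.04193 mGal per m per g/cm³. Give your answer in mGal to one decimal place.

-123.0

Drift-corrected reading = 978346.02 − (-0.187) = 978346.207 mGal
Free-air correction = 0.3086 × 2352.9 = 726.10 mGal
Free-air anomaly = 978346.207 − 978901.00 + (726.10) = 171.307 mGal
Bouguer slab correction = 0.04193 × 3.02 × 2352.9 = 297.94 mGal
Simple Bouguer anomaly = 171.307 − (297.94) = -126.633 mGal
Complete Bouguer anomaly = -126.633 + 3.63 = -123.003 mGal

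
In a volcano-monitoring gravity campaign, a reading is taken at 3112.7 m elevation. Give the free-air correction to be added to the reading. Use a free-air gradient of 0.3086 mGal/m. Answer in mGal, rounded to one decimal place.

960.6

Free-air correction = 0.3086 × 3112.7 = 960.6 mGal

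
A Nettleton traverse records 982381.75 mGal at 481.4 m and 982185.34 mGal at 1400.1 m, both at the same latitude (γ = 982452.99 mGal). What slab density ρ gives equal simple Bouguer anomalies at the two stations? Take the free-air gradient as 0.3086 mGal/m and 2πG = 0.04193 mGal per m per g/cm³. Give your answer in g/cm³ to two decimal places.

Δg_obs = 982185.34 − 982381.75 = -196.41 mGal over Δh = 1400.1 − 481.4 = 918.7 m
Equal Bouguer anomalies ⇒ Δg_obs + (0.3086 − 0.04193ρ)·Δh = 0
0.3086 − 0.04193ρ = −Δg_obs/Δh = 0.21379
ρ = (0.3086 − 0.21379) / 0.04193 = 2.26 g/cm³

2.26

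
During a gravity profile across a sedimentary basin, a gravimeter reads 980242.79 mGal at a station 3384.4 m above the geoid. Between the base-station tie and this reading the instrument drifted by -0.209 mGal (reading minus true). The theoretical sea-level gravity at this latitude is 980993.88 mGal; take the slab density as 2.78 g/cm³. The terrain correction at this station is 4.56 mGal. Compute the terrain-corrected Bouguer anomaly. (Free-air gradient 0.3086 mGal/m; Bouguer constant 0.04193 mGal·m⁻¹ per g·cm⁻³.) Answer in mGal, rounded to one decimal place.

-96.4

Drift-corrected reading = 980242.79 − (-0.209) = 980242.999 mGal
Free-air correction = 0.3086 × 3384.4 = 1044.43 mGal
Free-air anomaly = 980242.999 − 980993.88 + (1044.43) = 293.549 mGal
Bouguer slab correction = 0.04193 × 2.78 × 3384.4 = 394.50 mGal
Simple Bouguer anomaly = 293.549 − (394.50) = -100.951 mGal
Complete Bouguer anomaly = -100.951 + 4.56 = -96.391 mGal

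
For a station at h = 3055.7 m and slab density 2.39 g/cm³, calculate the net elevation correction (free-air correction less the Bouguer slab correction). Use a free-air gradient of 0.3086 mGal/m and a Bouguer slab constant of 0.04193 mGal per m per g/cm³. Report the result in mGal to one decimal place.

636.8

Combined gradient = 0.3086 − 0.04193 × 2.39 = 0.2083873 mGal/m
Combined elevation correction = 0.2083873 × 3055.7 = 636.8 mGal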